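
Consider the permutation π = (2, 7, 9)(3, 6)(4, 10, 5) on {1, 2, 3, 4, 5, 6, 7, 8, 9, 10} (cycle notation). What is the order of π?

6

The disjoint cycles have lengths 3, 3, 2, 1, 1.
The order is lcm(3, 3, 2) = 6.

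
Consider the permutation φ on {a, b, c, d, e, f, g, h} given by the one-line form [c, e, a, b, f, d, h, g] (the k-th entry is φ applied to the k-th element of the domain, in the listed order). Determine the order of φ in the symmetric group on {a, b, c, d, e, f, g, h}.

4

Decomposing into disjoint cycles gives cycle lengths 4, 2, 2.
The order is lcm(4, 2, 2) = 4.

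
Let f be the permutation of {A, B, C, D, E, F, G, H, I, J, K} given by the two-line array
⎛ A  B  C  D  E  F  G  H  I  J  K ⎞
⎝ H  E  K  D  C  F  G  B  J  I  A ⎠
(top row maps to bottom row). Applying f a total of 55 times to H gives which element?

Tracing H → B → … returns to H after 6 steps, so H lies in a 6-cycle (A H B E C K).
Powers repeat with period 6 on this cycle, and 55 mod 6 = 1, so f^55(H) = f^1(H).
Advancing 1 step from H: H → B.

B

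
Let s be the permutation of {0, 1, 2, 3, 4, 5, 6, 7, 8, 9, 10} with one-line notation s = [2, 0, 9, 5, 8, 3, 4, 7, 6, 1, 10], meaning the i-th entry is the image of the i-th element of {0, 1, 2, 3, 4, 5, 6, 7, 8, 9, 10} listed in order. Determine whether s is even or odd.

even

In disjoint-cycle form the cycle lengths are 4, 3, 2, 1, 1.
A cycle is odd iff its length is even; s has 2 even-length cycles, so sgn(s) = (−1)^2 and s is even.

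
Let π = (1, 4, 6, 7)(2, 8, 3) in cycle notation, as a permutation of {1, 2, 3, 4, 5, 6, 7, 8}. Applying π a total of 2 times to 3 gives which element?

3 lies in the 3-cycle (2, 8, 3).
Stepping 2 places around the cycle: 3 → 2 → 8.

8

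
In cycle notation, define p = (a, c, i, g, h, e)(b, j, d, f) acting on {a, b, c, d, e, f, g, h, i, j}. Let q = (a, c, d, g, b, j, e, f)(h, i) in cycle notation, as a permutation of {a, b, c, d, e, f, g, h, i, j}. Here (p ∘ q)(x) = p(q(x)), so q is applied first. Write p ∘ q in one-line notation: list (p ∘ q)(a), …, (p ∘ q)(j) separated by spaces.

Chase each element through q then p: a → c → i; b → j → d; c → d → f; d → g → h; e → f → b; f → a → c; g → b → j; h → i → g; i → h → e; j → e → a.
Collecting the images, p ∘ q = [i d f h b c j g e a].

i d f h b c j g e a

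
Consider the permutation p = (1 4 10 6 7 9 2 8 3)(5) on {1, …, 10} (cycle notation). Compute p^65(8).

8 lies in the 9-cycle (1 4 10 6 7 9 2 8 3).
Powers repeat with period 9 on this cycle, and 65 mod 9 = 2, so p^65(8) = p^2(8).
Advancing 2 steps from 8: 8 → 3 → 1.

1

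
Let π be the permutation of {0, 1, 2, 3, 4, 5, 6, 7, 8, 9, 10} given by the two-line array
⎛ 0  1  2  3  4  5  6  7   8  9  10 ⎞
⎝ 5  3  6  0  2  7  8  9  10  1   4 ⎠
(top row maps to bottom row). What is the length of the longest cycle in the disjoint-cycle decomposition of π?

6

Decomposing into disjoint cycles gives (0, 5, 7, 9, 1, 3)(2, 6, 8, 10, 4); the longest has length 6.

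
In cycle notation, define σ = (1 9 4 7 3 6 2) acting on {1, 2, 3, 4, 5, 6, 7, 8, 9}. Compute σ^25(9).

9 lies in the 7-cycle (1 9 4 7 3 6 2).
Since the cycle has length 7, σ^25 acts on it the same as σ^4 (25 mod 7 = 4).
Stepping 4 places around the cycle: 9 → 4 → 7 → 3 → 6.

6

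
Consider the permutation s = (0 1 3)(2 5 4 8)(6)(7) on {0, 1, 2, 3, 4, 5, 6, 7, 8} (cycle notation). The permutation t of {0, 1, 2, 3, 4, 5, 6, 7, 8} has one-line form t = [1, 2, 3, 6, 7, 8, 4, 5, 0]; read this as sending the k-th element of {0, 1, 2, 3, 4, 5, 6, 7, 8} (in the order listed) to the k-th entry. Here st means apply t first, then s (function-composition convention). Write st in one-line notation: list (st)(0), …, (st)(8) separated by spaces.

(st)(x) = s(t(x)). Computing each image: s(t(0)) = s(1) = 3, s(t(1)) = s(2) = 5, s(t(2)) = s(3) = 0, s(t(3)) = s(6) = 6, s(t(4)) = s(7) = 7, s(t(5)) = s(8) = 2, s(t(6)) = s(4) = 8, s(t(7)) = s(5) = 4, s(t(8)) = s(0) = 1.
Hence st = [3 5 0 6 7 2 8 4 1].

3 5 0 6 7 2 8 4 1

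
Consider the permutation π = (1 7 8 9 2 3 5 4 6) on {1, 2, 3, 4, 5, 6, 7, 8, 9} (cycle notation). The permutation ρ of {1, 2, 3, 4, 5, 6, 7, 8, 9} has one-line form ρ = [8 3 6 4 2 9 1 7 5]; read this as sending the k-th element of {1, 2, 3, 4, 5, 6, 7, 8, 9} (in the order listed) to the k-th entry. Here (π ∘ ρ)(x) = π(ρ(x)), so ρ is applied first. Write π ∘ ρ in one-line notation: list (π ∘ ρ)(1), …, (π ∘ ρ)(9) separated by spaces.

9 5 1 6 3 2 7 8 4

(π ∘ ρ)(x) = π(ρ(x)). Computing each image: π(ρ(1)) = π(8) = 9, π(ρ(2)) = π(3) = 5, π(ρ(3)) = π(6) = 1, π(ρ(4)) = π(4) = 6, π(ρ(5)) = π(2) = 3, π(ρ(6)) = π(9) = 2, π(ρ(7)) = π(1) = 7, π(ρ(8)) = π(7) = 8, π(ρ(9)) = π(5) = 4.
Hence π ∘ ρ = [9 5 1 6 3 2 7 8 4].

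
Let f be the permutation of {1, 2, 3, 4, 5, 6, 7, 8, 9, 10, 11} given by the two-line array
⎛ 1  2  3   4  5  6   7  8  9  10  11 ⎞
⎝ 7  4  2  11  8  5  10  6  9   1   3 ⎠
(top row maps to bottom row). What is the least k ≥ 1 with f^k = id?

Writing f as disjoint cycles, the cycle lengths are 4, 3, 3, 1.
The order is lcm(4, 3, 3) = 12.

12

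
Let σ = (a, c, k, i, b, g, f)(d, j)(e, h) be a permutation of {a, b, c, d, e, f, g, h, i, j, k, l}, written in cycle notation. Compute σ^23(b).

b lies in the 7-cycle (a, c, k, i, b, g, f).
Since the cycle has length 7, σ^23 acts on it the same as σ^2 (23 mod 7 = 2).
Advancing 2 steps from b: b → g → f.

f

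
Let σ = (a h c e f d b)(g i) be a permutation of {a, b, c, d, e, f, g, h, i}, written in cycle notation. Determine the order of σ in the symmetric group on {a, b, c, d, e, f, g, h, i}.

The disjoint cycles have lengths 7, 2.
Since disjoint cycles commute, ord(σ) = lcm(7, 2) = 14.

14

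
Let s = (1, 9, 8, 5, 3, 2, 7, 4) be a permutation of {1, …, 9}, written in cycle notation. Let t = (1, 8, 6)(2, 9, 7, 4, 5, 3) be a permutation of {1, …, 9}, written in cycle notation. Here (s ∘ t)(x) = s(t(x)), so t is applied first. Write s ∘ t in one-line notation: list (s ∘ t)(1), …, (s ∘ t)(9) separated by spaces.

5 8 7 3 2 9 1 6 4

Chase each element through t then s: 1 → 8 → 5; 2 → 9 → 8; 3 → 2 → 7; 4 → 5 → 3; 5 → 3 → 2; 6 → 1 → 9; 7 → 4 → 1; 8 → 6 → 6; 9 → 7 → 4.
So s ∘ t in one-line form is 5 8 7 3 2 9 1 6 4.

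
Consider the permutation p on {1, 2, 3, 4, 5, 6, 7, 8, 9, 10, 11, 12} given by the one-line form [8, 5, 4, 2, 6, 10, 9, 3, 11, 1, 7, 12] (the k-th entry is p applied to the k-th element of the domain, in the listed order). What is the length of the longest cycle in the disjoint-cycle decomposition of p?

8

Decomposing into disjoint cycles gives (1 8 3 4 2 5 6 10)(7 9 11); the longest has length 8.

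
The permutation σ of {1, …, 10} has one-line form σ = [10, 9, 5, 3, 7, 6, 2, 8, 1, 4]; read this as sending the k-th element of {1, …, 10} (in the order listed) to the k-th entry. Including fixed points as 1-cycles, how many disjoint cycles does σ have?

3

The cycle decomposition is (1 10 4 3 5 7 2 9)(6)(8), which has 3 cycles (counting 1-cycles).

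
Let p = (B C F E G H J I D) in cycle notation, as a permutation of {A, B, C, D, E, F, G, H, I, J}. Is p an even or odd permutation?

even

The cycle lengths are 9, 1.
A cycle is odd iff its length is even; p has 0 even-length cycles, so sgn(p) = (−1)^0 and p is even.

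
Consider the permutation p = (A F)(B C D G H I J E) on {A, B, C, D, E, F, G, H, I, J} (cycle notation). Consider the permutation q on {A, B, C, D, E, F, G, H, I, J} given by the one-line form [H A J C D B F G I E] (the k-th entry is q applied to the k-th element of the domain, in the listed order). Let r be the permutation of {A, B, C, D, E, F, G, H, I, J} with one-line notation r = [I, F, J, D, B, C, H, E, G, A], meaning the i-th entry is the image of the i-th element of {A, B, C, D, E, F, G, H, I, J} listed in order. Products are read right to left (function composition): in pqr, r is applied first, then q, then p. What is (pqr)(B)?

Chase B: r(B) = F; q(F) = B; p(B) = C. Hence (pqr)(B) = C.

C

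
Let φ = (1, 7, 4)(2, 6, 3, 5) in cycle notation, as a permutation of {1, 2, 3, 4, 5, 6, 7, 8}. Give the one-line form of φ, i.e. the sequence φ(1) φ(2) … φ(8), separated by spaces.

Each element maps to the next entry in its cycle (wrapping to the front): 1↦7, 2↦6, 3↦5, 4↦1, 5↦2, 6↦3, 7↦4, 8↦8.
So the one-line form is 7 6 5 1 2 3 4 8.

7 6 5 1 2 3 4 8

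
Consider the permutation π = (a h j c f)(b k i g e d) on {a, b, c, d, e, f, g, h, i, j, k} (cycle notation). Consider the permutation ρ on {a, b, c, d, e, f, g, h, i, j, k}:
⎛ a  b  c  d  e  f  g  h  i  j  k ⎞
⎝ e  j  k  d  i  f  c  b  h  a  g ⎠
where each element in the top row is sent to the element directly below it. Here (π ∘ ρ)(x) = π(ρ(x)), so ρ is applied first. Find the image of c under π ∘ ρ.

i

ρ(c) = k, then π(k) = i; composing gives (π ∘ ρ)(c) = i.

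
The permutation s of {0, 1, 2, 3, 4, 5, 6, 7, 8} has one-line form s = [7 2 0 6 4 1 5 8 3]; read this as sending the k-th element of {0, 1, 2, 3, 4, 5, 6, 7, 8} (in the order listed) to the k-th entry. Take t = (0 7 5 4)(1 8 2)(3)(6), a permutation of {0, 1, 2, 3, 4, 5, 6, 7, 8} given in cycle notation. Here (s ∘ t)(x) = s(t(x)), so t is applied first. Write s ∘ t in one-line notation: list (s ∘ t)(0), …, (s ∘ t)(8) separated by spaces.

For each element, apply t then s: 0 → 7 → 8; 1 → 8 → 3; 2 → 1 → 2; 3 → 3 → 6; 4 → 0 → 7; 5 → 4 → 4; 6 → 6 → 5; 7 → 5 → 1; 8 → 2 → 0.
Collecting the images, s ∘ t = [8 3 2 6 7 4 5 1 0].

8 3 2 6 7 4 5 1 0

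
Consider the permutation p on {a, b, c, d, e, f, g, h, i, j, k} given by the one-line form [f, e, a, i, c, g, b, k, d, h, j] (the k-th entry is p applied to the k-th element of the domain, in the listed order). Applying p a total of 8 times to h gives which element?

Tracing h → k → … returns to h after 3 steps, so h lies in a 3-cycle (h k j).
On a 3-cycle, p^3 is the identity, so p^8 = p^2 there (8 ≡ 2 mod 3).
Stepping 2 places around the cycle: h → k → j.

j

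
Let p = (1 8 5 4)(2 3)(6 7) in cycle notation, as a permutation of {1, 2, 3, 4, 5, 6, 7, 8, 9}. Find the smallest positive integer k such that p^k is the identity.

The cycle type of p is (4, 2, 2, 1).
Since disjoint cycles commute, ord(p) = lcm(4, 2, 2) = 4.

4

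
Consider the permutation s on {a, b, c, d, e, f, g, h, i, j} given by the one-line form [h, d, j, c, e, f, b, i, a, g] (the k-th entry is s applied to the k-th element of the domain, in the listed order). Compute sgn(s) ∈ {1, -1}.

In disjoint-cycle form the cycle lengths are 5, 3, 1, 1.
A cycle is odd iff its length is even; s has 0 even-length cycles, so sgn(s) = (−1)^0 and s is even.

1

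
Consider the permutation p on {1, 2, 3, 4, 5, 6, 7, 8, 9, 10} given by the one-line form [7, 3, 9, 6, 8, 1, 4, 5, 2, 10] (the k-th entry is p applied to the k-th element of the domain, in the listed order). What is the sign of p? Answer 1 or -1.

1

In disjoint-cycle form the cycle lengths are 4, 3, 2, 1.
A cycle of length ℓ contributes ℓ−1 transpositions, so p is a product of 3 + 2 + 1 = 6 transpositions — even.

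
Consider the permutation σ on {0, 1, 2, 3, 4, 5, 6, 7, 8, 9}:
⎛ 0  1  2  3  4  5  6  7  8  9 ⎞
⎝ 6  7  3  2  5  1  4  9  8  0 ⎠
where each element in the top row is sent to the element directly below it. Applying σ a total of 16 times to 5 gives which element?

Tracing 5 → 1 → … returns to 5 after 7 steps, so 5 lies in a 7-cycle (0 6 4 5 1 7 9).
Since the cycle has length 7, σ^16 acts on it the same as σ^2 (16 mod 7 = 2).
Stepping 2 places around the cycle: 5 → 1 → 7.

7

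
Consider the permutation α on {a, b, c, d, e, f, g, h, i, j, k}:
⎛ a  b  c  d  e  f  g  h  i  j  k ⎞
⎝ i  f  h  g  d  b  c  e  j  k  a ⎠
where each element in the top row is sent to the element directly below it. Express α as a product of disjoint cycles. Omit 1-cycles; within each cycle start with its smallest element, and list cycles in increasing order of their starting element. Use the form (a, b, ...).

(a, i, j, k)(b, f)(c, h, e, d, g)

Start at a and follow images: a → i → j → k → a, giving the cycle (a, i, j, k).
Repeating from the next unused element and collecting all non-trivial cycles gives (a, i, j, k)(b, f)(c, h, e, d, g).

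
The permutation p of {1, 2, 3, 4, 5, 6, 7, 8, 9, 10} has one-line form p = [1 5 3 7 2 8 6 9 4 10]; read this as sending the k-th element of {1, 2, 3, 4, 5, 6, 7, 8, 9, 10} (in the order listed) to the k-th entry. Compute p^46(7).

6

Tracing 7 → 6 → … returns to 7 after 5 steps, so 7 lies in a 5-cycle (4 7 6 8 9).
Since the cycle has length 5, p^46 acts on it the same as p^1 (46 mod 5 = 1).
Stepping 1 place around the cycle: 7 → 6.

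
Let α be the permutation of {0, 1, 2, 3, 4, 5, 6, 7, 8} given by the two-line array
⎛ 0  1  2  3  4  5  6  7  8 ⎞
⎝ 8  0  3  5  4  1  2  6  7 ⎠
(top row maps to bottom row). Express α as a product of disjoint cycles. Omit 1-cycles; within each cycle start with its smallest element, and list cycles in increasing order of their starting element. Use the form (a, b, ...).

(0, 8, 7, 6, 2, 3, 5, 1)

From 0: 0 → 8 → 7 → 6 → 2 → 3 → 5 → 1 → 0, closing the cycle (0, 8, 7, 6, 2, 3, 5, 1).
Repeating from the next unused element and collecting all non-trivial cycles gives (0, 8, 7, 6, 2, 3, 5, 1).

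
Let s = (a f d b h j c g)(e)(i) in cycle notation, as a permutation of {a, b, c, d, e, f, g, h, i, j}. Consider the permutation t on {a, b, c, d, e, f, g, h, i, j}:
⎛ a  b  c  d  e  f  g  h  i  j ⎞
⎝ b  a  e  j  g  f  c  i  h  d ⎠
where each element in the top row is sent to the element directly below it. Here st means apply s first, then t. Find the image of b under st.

(st)(b) = t(s(b)). s(b) = h, then t(h) = i. So (st)(b) = i.

i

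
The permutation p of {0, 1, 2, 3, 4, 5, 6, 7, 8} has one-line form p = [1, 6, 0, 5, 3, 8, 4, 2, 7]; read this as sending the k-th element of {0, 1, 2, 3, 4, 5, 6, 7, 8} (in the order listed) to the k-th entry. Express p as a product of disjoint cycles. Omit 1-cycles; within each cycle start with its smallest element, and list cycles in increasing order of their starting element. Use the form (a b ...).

Iterating p from 0 gives 0 → 1 → 6 → 4 → 3 → 5 → 8 → 7 → 2 → 0; that is the 9-cycle (0 1 6 4 3 5 8 7 2).
Repeating from the next unused element and collecting all non-trivial cycles gives (0 1 6 4 3 5 8 7 2).

(0 1 6 4 3 5 8 7 2)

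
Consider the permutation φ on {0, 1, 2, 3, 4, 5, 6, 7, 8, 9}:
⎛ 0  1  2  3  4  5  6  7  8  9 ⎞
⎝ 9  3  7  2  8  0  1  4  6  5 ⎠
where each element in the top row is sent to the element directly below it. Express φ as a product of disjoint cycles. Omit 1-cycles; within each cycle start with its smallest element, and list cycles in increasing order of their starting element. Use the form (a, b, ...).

(0, 9, 5)(1, 3, 2, 7, 4, 8, 6)

From 0: 0 → 9 → 5 → 0, closing the cycle (0, 9, 5).
Continuing from each remaining unvisited element yields (0, 9, 5)(1, 3, 2, 7, 4, 8, 6).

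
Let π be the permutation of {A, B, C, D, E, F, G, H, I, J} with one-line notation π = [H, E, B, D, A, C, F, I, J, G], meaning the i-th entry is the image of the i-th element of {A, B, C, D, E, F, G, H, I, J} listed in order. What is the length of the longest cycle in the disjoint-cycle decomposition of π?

Decomposing into disjoint cycles gives (A H I J G F C B E); the longest has length 9.

9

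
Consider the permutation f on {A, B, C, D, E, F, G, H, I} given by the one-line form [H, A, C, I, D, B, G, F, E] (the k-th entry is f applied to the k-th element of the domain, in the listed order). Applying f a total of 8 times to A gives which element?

Tracing A → H → … returns to A after 4 steps, so A lies in a 4-cycle (A H F B).
On a 4-cycle, f^4 is the identity, so f^8 = f^0 there (8 ≡ 0 mod 4).
So f^8(A) = A.

A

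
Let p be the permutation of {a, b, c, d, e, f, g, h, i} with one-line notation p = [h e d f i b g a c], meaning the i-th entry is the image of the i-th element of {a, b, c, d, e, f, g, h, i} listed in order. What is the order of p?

6

Writing p as disjoint cycles, the cycle lengths are 6, 2, 1.
The order is lcm(6, 2) = 6.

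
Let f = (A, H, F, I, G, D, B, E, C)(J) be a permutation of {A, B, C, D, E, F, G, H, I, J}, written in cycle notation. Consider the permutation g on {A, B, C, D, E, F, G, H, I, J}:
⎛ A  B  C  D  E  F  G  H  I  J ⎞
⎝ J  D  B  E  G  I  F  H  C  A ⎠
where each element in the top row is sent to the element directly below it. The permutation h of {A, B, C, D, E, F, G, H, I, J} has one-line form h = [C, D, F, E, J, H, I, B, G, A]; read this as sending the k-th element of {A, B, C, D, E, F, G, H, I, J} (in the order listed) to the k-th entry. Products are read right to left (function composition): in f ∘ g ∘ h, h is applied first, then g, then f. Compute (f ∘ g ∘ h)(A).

Chase A: h(A) = C; g(C) = B; f(B) = E. Hence (f ∘ g ∘ h)(A) = E.

E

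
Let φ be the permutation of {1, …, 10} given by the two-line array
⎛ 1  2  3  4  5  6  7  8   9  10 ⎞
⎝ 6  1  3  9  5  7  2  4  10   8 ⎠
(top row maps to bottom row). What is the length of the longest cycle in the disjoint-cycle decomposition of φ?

4

Decomposing into disjoint cycles gives (1 6 7 2)(4 9 10 8); the longest has length 4.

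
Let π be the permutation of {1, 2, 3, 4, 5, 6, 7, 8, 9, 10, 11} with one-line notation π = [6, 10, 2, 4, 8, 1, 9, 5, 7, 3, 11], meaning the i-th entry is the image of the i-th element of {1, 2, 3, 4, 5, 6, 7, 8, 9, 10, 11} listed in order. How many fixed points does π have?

2

The fixed points (elements with π(x) = x) are {4, 11}, so there are 2.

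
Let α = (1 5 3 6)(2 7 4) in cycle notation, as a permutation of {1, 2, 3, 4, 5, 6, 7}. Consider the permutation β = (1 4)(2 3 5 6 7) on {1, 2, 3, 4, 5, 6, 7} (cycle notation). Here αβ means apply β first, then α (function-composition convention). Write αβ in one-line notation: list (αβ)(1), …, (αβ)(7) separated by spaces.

(αβ)(x) = α(β(x)). Computing each image: α(β(1)) = α(4) = 2, α(β(2)) = α(3) = 6, α(β(3)) = α(5) = 3, α(β(4)) = α(1) = 5, α(β(5)) = α(6) = 1, α(β(6)) = α(7) = 4, α(β(7)) = α(2) = 7.
Hence αβ = [2 6 3 5 1 4 7].

2 6 3 5 1 4 7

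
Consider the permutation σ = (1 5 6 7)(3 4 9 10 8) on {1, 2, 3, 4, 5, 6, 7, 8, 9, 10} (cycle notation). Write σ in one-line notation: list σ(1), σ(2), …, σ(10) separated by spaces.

5 2 4 9 6 7 1 3 10 8

Reading each image from the cycles: 1→5, 2→2, 3→4, 4→9, 5→6, 6→7, 7→1, 8→3, 9→10, 10→8.
So the one-line form is 5 2 4 9 6 7 1 3 10 8.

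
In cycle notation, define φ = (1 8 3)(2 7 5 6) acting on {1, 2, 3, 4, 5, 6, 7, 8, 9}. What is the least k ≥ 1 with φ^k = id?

12

The cycle type of φ is (4, 3, 1, 1).
The order of φ is the least common multiple of its cycle lengths: lcm(4, 3) = 12.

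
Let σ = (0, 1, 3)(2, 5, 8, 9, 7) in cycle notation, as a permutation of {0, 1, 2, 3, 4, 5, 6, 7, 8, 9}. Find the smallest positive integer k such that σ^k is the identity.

The cycle type of σ is (5, 3, 1, 1).
The order is lcm(5, 3) = 15.

15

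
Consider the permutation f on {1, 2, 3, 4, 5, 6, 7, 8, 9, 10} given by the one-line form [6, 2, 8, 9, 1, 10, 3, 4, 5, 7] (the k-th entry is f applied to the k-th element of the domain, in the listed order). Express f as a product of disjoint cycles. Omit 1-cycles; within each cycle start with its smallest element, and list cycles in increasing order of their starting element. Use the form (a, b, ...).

(1, 6, 10, 7, 3, 8, 4, 9, 5)

Start at 1 and follow images: 1 → 6 → 10 → 7 → 3 → 8 → 4 → 9 → 5 → 1, giving the cycle (1, 6, 10, 7, 3, 8, 4, 9, 5).
Continuing from each remaining unvisited element yields (1, 6, 10, 7, 3, 8, 4, 9, 5).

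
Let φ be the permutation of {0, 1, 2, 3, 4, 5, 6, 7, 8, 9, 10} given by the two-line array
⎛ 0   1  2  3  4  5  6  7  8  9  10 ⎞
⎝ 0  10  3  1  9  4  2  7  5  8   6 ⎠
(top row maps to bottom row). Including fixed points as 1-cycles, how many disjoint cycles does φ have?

4

The cycle decomposition is (0)(1, 10, 6, 2, 3)(4, 9, 8, 5)(7), which has 4 cycles (counting 1-cycles).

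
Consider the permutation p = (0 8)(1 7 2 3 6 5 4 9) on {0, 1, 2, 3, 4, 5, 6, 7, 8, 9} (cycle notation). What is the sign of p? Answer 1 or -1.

The cycle lengths are 8, 2.
A cycle of length ℓ contributes ℓ−1 transpositions, so p is a product of 7 + 1 = 8 transpositions — even.

1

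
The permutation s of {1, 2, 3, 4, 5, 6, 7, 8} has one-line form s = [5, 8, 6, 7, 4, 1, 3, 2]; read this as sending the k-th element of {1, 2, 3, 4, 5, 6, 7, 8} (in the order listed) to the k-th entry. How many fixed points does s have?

0

No element satisfies s(x) = x, so there are 0 fixed points.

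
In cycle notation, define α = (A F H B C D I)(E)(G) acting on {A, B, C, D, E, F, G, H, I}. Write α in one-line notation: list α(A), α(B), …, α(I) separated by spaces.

F C D I E H G B A

Each element maps to the next entry in its cycle (wrapping to the front): A→F, B→C, C→D, D→I, E→E, F→H, G→G, H→B, I→A.
So the one-line form is F C D I E H G B A.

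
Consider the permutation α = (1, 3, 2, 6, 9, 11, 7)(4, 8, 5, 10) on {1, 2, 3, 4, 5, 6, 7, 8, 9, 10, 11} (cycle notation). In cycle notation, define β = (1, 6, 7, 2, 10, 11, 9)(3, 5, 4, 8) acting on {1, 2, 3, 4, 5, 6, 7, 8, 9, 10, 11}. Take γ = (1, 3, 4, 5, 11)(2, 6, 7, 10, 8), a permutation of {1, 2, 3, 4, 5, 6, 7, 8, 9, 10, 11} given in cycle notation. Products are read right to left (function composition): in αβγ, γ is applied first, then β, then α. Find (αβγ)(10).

2

Chase 10: γ(10) = 8; β(8) = 3; α(3) = 2. Hence (αβγ)(10) = 2.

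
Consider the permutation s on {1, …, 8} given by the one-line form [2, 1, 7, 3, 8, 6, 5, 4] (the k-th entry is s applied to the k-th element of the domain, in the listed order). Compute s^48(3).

8

Tracing 3 → 7 → … returns to 3 after 5 steps, so 3 lies in a 5-cycle (3, 7, 5, 8, 4).
Powers repeat with period 5 on this cycle, and 48 mod 5 = 3, so s^48(3) = s^3(3).
Advancing 3 steps from 3: 3 → 7 → 5 → 8.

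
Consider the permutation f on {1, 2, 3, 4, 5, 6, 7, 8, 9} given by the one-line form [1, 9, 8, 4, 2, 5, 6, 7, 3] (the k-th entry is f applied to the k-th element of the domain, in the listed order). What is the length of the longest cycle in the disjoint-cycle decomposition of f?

Decomposing into disjoint cycles gives (2, 9, 3, 8, 7, 6, 5); the longest has length 7.

7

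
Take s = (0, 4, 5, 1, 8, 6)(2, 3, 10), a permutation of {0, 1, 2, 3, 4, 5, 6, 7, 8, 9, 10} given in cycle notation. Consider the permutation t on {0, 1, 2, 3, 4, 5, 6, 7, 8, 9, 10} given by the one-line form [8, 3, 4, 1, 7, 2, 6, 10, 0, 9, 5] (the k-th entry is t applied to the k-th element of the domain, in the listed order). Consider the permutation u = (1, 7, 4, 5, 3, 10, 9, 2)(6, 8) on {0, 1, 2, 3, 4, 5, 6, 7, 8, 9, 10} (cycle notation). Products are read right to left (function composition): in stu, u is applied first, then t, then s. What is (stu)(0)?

6

(stu)(0) = s(t(u(0))). u(0) = 0, then t(0) = 8, then s(8) = 6, so the result is 6.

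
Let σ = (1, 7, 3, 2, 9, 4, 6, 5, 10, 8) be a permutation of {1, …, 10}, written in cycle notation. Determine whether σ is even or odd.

odd

The cycle lengths are 10.
A cycle is odd iff its length is even; σ has 1 even-length cycle, so sgn(σ) = (−1)^1 and σ is odd.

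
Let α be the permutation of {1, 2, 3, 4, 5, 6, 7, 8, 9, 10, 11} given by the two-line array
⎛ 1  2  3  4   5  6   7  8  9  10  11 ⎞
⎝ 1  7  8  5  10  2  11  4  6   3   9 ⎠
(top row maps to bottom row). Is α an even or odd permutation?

even

In disjoint-cycle form the cycle lengths are 5, 5, 1.
A cycle is odd iff its length is even; α has 0 even-length cycles, so sgn(α) = (−1)^0 and α is even.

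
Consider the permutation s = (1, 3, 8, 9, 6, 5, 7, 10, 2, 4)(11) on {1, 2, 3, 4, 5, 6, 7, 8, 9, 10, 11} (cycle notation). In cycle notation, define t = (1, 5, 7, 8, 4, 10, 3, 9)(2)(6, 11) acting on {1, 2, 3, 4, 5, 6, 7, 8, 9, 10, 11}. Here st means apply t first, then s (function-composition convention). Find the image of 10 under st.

8

First apply t: t(10) = 3, then s(3) = 8. Thus (st)(10) = 8.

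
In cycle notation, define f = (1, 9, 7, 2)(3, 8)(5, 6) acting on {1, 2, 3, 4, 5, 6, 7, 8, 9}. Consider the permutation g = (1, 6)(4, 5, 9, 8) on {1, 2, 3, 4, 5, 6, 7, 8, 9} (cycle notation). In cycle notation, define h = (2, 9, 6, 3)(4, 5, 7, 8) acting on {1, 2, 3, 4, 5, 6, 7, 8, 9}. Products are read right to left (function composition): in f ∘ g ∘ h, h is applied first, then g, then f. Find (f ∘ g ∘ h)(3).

(f ∘ g ∘ h)(3) = f(g(h(3))). h(3) = 2, then g(2) = 2, then f(2) = 1, so the result is 1.

1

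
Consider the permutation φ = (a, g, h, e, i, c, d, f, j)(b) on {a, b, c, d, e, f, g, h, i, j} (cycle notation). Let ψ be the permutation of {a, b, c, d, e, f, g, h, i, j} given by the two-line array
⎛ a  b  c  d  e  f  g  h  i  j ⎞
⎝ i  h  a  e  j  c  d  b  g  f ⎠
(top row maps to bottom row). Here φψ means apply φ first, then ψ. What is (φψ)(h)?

j

First apply φ: φ(h) = e, then ψ(e) = j. Thus (φψ)(h) = j.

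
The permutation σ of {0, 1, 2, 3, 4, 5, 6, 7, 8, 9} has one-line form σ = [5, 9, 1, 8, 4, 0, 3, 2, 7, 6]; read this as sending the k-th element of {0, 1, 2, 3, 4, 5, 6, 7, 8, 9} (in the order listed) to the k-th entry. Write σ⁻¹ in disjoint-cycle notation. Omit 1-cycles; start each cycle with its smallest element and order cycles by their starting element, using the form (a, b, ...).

The cycle decomposition of σ is (0, 5)(1, 9, 6, 3, 8, 7, 2).
Reversing each cycle (and rotating so the smallest element leads) gives σ⁻¹ = (0, 5)(1, 2, 7, 8, 3, 6, 9).

(0, 5)(1, 2, 7, 8, 3, 6, 9)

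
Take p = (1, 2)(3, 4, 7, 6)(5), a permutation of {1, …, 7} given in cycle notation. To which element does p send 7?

In the cycle (3, 4, 7, 6), 7 is followed by 6, so p(7) = 6.

6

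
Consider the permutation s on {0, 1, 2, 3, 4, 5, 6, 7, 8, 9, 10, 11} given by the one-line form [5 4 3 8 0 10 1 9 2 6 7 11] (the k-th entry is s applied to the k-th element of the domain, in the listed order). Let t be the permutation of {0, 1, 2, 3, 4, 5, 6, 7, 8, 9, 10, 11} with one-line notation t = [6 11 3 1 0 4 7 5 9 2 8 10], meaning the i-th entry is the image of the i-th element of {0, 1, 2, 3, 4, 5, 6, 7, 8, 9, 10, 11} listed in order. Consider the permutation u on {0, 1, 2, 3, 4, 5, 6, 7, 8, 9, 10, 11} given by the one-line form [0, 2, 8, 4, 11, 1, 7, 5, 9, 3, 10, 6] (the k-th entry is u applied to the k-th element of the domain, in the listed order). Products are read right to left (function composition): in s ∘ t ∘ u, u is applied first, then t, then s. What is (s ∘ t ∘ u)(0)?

1

Chase 0: u(0) = 0; t(0) = 6; s(6) = 1. Hence (s ∘ t ∘ u)(0) = 1.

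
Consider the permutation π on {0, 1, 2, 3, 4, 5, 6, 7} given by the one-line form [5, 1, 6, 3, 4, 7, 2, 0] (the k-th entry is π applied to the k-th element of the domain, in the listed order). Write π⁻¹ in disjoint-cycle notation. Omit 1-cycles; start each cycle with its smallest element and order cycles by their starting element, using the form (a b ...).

The cycle decomposition of π is (0 5 7)(2 6).
Reversing each cycle (and rotating so the smallest element leads) gives π⁻¹ = (0 7 5)(2 6).

(0 7 5)(2 6)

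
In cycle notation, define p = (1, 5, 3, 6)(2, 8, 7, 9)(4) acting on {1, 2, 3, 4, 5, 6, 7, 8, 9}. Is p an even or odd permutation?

even

The cycle lengths are 4, 4, 1.
A cycle of length ℓ contributes ℓ−1 transpositions, so p is a product of 3 + 3 = 6 transpositions — even.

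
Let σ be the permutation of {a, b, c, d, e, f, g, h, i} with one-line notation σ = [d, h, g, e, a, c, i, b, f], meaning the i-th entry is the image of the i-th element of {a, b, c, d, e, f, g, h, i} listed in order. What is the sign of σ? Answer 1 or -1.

In disjoint-cycle form the cycle lengths are 4, 3, 2.
A cycle of length ℓ contributes ℓ−1 transpositions, so σ is a product of 3 + 2 + 1 = 6 transpositions — even.

1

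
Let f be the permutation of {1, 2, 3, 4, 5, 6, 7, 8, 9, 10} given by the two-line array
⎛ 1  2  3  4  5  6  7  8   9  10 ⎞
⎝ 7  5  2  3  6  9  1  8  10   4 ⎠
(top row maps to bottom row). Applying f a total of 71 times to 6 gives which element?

9

Tracing 6 → 9 → … returns to 6 after 7 steps, so 6 lies in a 7-cycle (2 5 6 9 10 4 3).
Powers repeat with period 7 on this cycle, and 71 mod 7 = 1, so f^71(6) = f^1(6).
Advancing 1 step from 6: 6 → 9.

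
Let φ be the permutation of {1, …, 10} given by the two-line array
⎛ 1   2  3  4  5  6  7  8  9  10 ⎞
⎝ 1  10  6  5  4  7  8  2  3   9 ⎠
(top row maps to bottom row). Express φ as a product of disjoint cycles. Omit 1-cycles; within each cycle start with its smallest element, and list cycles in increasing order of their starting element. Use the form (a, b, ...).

(2, 10, 9, 3, 6, 7, 8)(4, 5)

Iterating φ from 2 gives 2 → 10 → 9 → 3 → 6 → 7 → 8 → 2; that is the 7-cycle (2, 10, 9, 3, 6, 7, 8).
Continuing from each remaining unvisited element yields (2, 10, 9, 3, 6, 7, 8)(4, 5).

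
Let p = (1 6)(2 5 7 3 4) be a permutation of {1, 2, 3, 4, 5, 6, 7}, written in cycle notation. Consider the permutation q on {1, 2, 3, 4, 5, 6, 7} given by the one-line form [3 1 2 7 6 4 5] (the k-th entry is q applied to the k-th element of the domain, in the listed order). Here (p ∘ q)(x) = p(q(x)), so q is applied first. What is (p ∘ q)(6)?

(p ∘ q)(6) = p(q(6)). q(6) = 4, then p(4) = 2. So (p ∘ q)(6) = 2.

2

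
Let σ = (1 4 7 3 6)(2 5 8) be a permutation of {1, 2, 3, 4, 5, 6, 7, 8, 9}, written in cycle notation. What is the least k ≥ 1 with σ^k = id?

15

The cycle type of σ is (5, 3, 1).
The order of σ is the least common multiple of its cycle lengths: lcm(5, 3) = 15.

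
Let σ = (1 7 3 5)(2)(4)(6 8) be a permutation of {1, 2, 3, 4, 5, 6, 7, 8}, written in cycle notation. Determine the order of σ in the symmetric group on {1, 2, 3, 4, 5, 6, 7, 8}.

4

The disjoint cycles have lengths 4, 2, 1, 1.
The order of σ is the least common multiple of its cycle lengths: lcm(4, 2) = 4.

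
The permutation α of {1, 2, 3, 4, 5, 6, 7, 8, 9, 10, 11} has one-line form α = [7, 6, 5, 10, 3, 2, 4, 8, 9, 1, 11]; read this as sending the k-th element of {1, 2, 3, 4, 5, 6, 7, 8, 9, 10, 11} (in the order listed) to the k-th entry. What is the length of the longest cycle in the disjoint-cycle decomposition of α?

Decomposing into disjoint cycles gives (1 7 4 10)(2 6)(3 5); the longest has length 4.

4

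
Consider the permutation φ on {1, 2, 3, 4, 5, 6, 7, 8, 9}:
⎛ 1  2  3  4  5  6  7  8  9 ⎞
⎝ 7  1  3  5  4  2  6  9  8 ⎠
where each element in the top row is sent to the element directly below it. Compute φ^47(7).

Tracing 7 → 6 → … returns to 7 after 4 steps, so 7 lies in a 4-cycle (1 7 6 2).
Powers repeat with period 4 on this cycle, and 47 mod 4 = 3, so φ^47(7) = φ^3(7).
Advancing 3 steps from 7: 7 → 6 → 2 → 1.

1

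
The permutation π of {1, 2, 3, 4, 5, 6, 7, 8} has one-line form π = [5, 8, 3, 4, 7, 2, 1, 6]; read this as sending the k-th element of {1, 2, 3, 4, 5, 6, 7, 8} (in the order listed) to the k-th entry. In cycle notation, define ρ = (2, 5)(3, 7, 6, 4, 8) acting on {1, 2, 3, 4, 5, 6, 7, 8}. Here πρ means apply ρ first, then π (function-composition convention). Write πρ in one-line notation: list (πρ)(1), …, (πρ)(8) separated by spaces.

(πρ)(x) = π(ρ(x)). Computing each image: π(ρ(1)) = π(1) = 5, π(ρ(2)) = π(5) = 7, π(ρ(3)) = π(7) = 1, π(ρ(4)) = π(8) = 6, π(ρ(5)) = π(2) = 8, π(ρ(6)) = π(4) = 4, π(ρ(7)) = π(6) = 2, π(ρ(8)) = π(3) = 3.
Hence πρ = [5 7 1 6 8 4 2 3].

5 7 1 6 8 4 2 3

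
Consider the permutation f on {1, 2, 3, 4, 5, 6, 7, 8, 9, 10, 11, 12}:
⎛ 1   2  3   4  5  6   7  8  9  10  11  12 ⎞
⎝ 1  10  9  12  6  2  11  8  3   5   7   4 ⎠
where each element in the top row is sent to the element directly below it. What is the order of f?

The disjoint-cycle form of f has cycle lengths 4, 2, 2, 2, 1, 1.
The order is lcm(4, 2, 2, 2) = 4.

4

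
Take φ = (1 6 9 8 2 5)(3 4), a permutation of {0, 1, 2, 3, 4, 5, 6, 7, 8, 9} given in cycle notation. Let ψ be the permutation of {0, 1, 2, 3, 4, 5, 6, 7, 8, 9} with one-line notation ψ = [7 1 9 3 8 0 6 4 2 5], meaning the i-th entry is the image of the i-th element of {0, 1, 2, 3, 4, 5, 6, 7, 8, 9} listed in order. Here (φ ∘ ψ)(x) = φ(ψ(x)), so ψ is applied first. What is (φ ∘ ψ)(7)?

First apply ψ: ψ(7) = 4, then φ(4) = 3. Thus (φ ∘ ψ)(7) = 3.

3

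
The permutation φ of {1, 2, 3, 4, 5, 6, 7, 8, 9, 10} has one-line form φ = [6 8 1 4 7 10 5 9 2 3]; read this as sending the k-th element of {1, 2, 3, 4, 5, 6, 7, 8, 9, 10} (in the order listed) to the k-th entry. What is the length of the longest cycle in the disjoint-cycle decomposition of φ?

4

Decomposing into disjoint cycles gives (1 6 10 3)(2 8 9)(5 7); the longest has length 4.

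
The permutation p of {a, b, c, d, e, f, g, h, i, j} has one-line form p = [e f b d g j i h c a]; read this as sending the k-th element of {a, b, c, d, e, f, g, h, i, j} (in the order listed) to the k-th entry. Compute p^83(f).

e

Tracing f → j → … returns to f after 8 steps, so f lies in an 8-cycle (a, e, g, i, c, b, f, j).
Powers repeat with period 8 on this cycle, and 83 mod 8 = 3, so p^83(f) = p^3(f).
Advancing 3 steps from f: f → j → a → e.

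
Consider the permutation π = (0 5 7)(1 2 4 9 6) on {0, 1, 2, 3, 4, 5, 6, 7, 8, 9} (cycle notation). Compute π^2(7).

7 lies in the 3-cycle (0 5 7).
Advancing 2 steps from 7: 7 → 0 → 5.

5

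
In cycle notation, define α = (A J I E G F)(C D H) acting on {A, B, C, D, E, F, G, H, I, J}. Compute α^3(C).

C lies in the 3-cycle (C D H).
Powers repeat with period 3 on this cycle, and 3 mod 3 = 0, so α^3(C) = α^0(C).
So α^3(C) = C.

C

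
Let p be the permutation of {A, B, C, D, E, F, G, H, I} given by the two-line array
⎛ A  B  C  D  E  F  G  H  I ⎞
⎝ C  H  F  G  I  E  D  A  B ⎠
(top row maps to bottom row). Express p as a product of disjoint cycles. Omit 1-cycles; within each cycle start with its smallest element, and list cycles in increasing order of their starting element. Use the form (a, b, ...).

Iterating p from A gives A → C → F → E → I → B → H → A; that is the 7-cycle (A, C, F, E, I, B, H).
Repeating from the next unused element and collecting all non-trivial cycles gives (A, C, F, E, I, B, H)(D, G).

(A, C, F, E, I, B, H)(D, G)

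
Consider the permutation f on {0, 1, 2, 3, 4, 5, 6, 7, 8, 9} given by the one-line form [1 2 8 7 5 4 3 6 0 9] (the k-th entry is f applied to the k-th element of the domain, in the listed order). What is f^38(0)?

Tracing 0 → 1 → … returns to 0 after 4 steps, so 0 lies in a 4-cycle (0, 1, 2, 8).
Since the cycle has length 4, f^38 acts on it the same as f^2 (38 mod 4 = 2).
Stepping 2 places around the cycle: 0 → 1 → 2.

2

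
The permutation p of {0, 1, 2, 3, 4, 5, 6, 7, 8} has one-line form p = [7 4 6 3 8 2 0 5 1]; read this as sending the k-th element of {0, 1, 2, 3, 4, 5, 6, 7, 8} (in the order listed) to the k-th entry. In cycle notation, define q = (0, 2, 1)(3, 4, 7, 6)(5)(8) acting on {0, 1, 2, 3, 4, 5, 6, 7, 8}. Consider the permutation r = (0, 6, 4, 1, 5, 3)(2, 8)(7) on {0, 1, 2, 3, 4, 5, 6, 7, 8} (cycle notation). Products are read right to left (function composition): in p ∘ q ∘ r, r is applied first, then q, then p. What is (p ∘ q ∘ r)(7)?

Apply the permutations in order: r(7) = 7, then q(7) = 6, then p(6) = 0. So (p ∘ q ∘ r)(7) = 0.

0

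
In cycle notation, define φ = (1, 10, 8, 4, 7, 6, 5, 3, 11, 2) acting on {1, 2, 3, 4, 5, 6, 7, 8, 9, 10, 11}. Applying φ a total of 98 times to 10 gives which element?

2

10 lies in the 10-cycle (1, 10, 8, 4, 7, 6, 5, 3, 11, 2).
Powers repeat with period 10 on this cycle, and 98 mod 10 = 8, so φ^98(10) = φ^8(10).
Stepping 8 places around the cycle: 10 → 8 → 4 → 7 → 6 → 5 → 3 → 11 → 2.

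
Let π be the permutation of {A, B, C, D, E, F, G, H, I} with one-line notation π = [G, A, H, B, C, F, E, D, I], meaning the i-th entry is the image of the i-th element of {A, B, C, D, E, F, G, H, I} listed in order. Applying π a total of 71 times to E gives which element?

C

Tracing E → C → … returns to E after 7 steps, so E lies in a 7-cycle (A G E C H D B).
On a 7-cycle, π^7 is the identity, so π^71 = π^1 there (71 ≡ 1 mod 7).
Advancing 1 step from E: E → C.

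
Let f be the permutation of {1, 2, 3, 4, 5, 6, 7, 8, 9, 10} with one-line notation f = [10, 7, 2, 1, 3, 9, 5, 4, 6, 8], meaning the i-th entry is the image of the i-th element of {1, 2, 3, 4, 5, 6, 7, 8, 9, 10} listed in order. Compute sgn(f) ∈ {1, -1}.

In disjoint-cycle form the cycle lengths are 4, 4, 2.
A cycle is odd iff its length is even; f has 3 even-length cycles, so sgn(f) = (−1)^3 and f is odd.

-1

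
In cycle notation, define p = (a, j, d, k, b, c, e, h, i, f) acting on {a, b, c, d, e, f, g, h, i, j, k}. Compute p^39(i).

i lies in the 10-cycle (a, j, d, k, b, c, e, h, i, f).
On a 10-cycle, p^10 is the identity, so p^39 = p^9 there (39 ≡ 9 mod 10).
Stepping 9 places around the cycle: i → f → a → j → d → k → b → c → e → h.

h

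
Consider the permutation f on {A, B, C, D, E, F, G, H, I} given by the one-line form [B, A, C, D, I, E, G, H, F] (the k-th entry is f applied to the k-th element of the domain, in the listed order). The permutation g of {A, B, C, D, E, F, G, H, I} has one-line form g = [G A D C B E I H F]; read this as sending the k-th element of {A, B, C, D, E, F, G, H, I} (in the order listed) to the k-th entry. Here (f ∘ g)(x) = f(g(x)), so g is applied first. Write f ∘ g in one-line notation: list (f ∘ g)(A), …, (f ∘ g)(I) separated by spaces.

G B D C A I F H E

(f ∘ g)(x) = f(g(x)). Computing each image: f(g(A)) = f(G) = G, f(g(B)) = f(A) = B, f(g(C)) = f(D) = D, f(g(D)) = f(C) = C, f(g(E)) = f(B) = A, f(g(F)) = f(E) = I, f(g(G)) = f(I) = F, f(g(H)) = f(H) = H, f(g(I)) = f(F) = E.
Hence f ∘ g = [G B D C A I F H E].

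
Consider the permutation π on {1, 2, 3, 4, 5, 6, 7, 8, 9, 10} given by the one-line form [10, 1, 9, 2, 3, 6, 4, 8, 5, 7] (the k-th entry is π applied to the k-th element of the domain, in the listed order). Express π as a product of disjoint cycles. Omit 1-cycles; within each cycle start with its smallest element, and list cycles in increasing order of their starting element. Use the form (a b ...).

From 1: 1 → 10 → 7 → 4 → 2 → 1, closing the cycle (1 10 7 4 2).
Repeating from the next unused element and collecting all non-trivial cycles gives (1 10 7 4 2)(3 9 5).

(1 10 7 4 2)(3 9 5)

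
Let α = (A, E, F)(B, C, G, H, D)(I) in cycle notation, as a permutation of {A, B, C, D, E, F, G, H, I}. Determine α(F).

In the cycle (A, E, F), F is followed by A, so α(F) = A.

A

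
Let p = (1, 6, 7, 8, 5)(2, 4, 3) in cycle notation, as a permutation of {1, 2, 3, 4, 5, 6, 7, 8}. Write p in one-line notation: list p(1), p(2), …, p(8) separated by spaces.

6 4 2 3 1 7 8 5

Image by image: 1↦6, 2↦4, 3↦2, 4↦3, 5↦1, 6↦7, 7↦8, 8↦5.
So the one-line form is 6 4 2 3 1 7 8 5.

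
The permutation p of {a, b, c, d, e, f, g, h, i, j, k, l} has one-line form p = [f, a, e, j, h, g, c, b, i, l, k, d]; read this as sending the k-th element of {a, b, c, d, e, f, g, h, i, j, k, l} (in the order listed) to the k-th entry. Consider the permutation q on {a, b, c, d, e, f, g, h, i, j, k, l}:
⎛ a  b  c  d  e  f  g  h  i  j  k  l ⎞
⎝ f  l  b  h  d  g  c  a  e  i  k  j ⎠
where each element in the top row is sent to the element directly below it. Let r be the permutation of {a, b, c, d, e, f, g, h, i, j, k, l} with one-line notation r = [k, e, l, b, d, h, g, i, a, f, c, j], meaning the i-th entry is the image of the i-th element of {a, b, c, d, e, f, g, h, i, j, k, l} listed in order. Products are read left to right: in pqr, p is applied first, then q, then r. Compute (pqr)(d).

a

Apply the permutations in order: p(d) = j, then q(j) = i, then r(i) = a. So (pqr)(d) = a.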